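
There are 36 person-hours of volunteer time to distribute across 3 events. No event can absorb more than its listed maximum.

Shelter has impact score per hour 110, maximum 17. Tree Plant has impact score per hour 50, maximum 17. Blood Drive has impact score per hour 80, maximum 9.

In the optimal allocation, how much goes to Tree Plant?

Highest impact score per hour first: Shelter 110 > Blood Drive 80 > Tree Plant 50.
Shelter takes 17 to reach its cap of 17 ; 19 left.
Blood Drive takes 9 to reach its cap of 9 ; 10 left.
Tree Plant: +10 (room for 17) → 10. Pool exhausted.

10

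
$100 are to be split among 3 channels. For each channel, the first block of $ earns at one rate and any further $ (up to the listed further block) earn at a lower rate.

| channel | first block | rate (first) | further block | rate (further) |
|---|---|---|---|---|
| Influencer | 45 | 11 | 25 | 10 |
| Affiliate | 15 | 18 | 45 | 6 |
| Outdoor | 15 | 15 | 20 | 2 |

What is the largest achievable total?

Treat each block as its own option and order by rate: Affiliate/tier1 18 > Outdoor/tier1 15 > Influencer/tier1 11 > Influencer/tier2 10 > Affiliate/tier2 6 > Outdoor/tier2 2.
Fill Affiliate tier1 block (15 at 18) ; 85 left.
Outdoor/tier1 (15): +15 ; 70 left.
Influencer/tier1 (11): +45 ; 25 left.
Influencer/tier2 (10): +25 ; 0 left.
Total = 18×15 + 15×15 + 11×45 + 10×25 = 1240.

1240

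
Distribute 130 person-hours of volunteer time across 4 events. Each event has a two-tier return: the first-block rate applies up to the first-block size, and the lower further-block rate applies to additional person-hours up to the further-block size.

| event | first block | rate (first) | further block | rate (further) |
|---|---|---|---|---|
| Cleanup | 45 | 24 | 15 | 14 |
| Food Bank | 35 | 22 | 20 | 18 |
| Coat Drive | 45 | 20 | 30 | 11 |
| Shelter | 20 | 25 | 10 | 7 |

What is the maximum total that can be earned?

Order all 8 blocks by rate: Shelter/tier1 25 > Cleanup/tier1 24 > Food Bank/tier1 22 > Coat Drive/tier1 20 > Food Bank/tier2 18 > Cleanup/tier2 14 > Coat Drive/tier2 11 > Shelter/tier2 7.
Shelter tier1 at 25: fill all 20 — 110 left.
Fill Cleanup tier1 block (45 at 24) — 65 left.
Fill Food Bank tier1 block (35 at 22) — 30 left.
30 remain; put them into Coat Drive tier1 at 20.
Total = 25×20 + 24×45 + 22×35 + 20×30 = 2950.

2950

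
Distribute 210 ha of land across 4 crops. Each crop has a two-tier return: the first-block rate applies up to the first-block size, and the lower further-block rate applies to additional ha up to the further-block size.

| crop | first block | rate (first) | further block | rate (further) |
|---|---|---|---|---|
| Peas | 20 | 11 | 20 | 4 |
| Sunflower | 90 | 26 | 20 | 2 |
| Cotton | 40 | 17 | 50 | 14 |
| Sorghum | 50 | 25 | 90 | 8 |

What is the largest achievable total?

4690

Treat each block as its own option and order by rate: Sunflower/first 26 > Sorghum/first 25 > Cotton/first 17 > Cotton/second 14 > Peas/first 11 > Sorghum/second 8 > Peas/second 4 > Sunflower/second 2.
Sunflower first at 26: fill all 90 — 120 left.
Fill Sorghum first block (50 at 25) — 70 left.
Fill Cotton first block (40 at 17) — 30 left.
Cotton second at 14: only 30 left, fill 30.
Total = 26×90 + 25×50 + 17×40 + 14×30 = 4690.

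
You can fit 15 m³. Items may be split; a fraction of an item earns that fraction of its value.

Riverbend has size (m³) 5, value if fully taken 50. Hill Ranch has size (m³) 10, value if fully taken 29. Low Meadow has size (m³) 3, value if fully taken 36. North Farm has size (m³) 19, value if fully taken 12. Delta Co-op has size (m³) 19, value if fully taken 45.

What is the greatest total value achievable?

106.3

Rank by value-to-size ratio: Low Meadow 36/3≈12, Riverbend 50/5≈10, Hill Ranch 29/10≈2.9, Delta Co-op 45/19≈2.37, North Farm 12/19≈0.632.
Low Meadow: take in full, 3 m³ for value 36 — 12 left.
Take all of Riverbend (5 m³, value 50) — 7 m³ left.
Fill the last 7 m³ with part of Hill Ranch: 7/10 of it earns 20.3.
Total value = 106.3.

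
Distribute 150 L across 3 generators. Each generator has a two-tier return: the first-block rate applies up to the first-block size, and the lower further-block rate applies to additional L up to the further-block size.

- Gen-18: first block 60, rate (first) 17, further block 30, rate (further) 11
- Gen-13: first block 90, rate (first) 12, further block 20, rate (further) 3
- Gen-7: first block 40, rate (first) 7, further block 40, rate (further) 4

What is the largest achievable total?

Order all 6 blocks by rate: Gen-18/tier1 17 > Gen-13/tier1 12 > Gen-18/tier2 11 > Gen-7/tier1 7 > Gen-7/tier2 4 > Gen-13/tier2 3.
Fill Gen-18 tier1 block (60 at 17) — 90 left.
Fill Gen-13 tier1 block (90 at 12) — 0 left.
Total = 17×60 + 12×90 = 2100.

2100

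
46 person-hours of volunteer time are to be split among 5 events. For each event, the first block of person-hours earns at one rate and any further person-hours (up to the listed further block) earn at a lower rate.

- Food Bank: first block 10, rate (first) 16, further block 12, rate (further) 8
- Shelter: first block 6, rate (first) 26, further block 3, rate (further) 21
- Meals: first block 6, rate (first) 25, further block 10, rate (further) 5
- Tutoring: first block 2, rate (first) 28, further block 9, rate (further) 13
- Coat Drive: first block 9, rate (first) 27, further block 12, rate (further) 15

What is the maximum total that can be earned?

978

Rank every tier by rate: Tutoring/tier1 28 > Coat Drive/tier1 27 > Shelter/tier1 26 > Meals/tier1 25 > Shelter/tier2 21 > Food Bank/tier1 16 > Coat Drive/tier2 15 > Tutoring/tier2 13 > Food Bank/tier2 8 > Meals/tier2 5.
Tutoring/tier1 (28): +2 ; 44 left.
Coat Drive/tier1 (27): +9 ; 35 left.
Fill Shelter tier1 block (6 at 26) ; 29 left.
Meals tier1 at 25: fill all 6 ; 23 left.
Shelter/tier2 (21): +3 ; 20 left.
Fill Food Bank tier1 block (10 at 16) ; 10 left.
10 remain; put them into Coat Drive tier2 at 15.
Total = 28×2 + 27×9 + 26×6 + 25×6 + 21×3 + 16×10 + 15×10 = 978.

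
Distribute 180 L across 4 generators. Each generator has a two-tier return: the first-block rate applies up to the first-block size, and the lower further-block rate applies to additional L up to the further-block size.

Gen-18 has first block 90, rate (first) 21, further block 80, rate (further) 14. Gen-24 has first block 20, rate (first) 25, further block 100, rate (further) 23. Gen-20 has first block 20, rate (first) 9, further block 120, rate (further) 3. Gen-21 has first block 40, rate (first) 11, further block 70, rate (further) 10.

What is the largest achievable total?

4060

Order all 8 blocks by rate: Gen-24/T1 25 > Gen-24/T2 23 > Gen-18/T1 21 > Gen-18/T2 14 > Gen-21/T1 11 > Gen-21/T2 10 > Gen-20/T1 9 > Gen-20/T2 3.
Fill Gen-24 T1 block (20 at 25) ; 160 left.
Gen-24/T2 (23): +100 ; 60 left.
60 remain; put them into Gen-18 T1 at 21.
Total = 25×20 + 23×100 + 21×60 = 4060.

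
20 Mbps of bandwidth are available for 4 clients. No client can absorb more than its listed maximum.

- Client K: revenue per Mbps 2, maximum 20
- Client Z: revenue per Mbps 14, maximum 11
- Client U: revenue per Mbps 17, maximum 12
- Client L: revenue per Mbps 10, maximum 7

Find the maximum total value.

316

Order the clients by revenue per Mbps: Client U 17 > Client Z 14 > Client L 10 > Client K 2.
Client U takes 12 to reach its cap of 12 ; 8 left.
Client Z has room for 11 but only 8 remain, so it gets 8.
Total = 14×8 + 17×12 = 316.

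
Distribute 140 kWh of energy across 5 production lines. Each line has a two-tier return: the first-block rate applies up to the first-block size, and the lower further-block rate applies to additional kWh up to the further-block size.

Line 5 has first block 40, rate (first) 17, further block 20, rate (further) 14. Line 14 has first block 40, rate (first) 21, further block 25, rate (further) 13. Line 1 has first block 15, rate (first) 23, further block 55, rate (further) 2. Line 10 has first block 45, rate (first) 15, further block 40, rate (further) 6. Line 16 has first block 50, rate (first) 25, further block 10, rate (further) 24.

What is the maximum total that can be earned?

Rank every tier by rate: Line 16/first 25 > Line 16/second 24 > Line 1/first 23 > Line 14/first 21 > Line 5/first 17 > Line 10/first 15 > Line 5/second 14 > Line 14/second 13 > Line 10/second 6 > Line 1/second 2.
Line 16/first (25): +50 ; 90 left.
Line 16/second (24): +10 ; 80 left.
Line 1/first (23): +15 ; 65 left.
Line 14/first (21): +40 ; 25 left.
Line 5 first at 17: only 25 left, fill 25.
Total = 25×50 + 24×10 + 23×15 + 21×40 + 17×25 = 3100.

3100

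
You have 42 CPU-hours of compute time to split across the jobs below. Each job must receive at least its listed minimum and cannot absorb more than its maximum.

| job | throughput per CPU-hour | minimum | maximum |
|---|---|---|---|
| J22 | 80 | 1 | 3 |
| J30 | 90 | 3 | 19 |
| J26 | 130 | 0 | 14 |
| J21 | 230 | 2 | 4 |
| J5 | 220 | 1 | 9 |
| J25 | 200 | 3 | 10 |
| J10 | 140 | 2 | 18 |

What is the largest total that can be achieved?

Meeting every minimum uses 1+3+0+2+1+3+2 = 12 CPU-hours, leaving 30.
Rank by throughput per CPU-hour: J21 230 > J5 220 > J25 200 > J10 140 > J26 130 > J30 90 > J22 80.
J21 takes 2 more to reach its cap of 4 → 28 left.
Give J5 8 more to hit its cap of 9 → 20 left.
J25: +7 to 10 (cap) → 13 left.
Only 13 left; J10 takes them to reach 15.
Total = 80×1 + 90×3 + 230×4 + 220×9 + 200×10 + 140×15 = 7350.

7350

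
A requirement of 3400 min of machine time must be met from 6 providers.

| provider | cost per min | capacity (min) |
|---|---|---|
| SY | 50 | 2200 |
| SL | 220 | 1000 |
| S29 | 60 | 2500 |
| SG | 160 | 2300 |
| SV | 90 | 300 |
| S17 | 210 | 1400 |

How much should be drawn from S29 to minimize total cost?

Cheapest first:
Take 2200 from SY at 50 — need 1200 more.
Take 1200 from S29 at 60 to finish.
SV, SG, S17, SL: unused.

1200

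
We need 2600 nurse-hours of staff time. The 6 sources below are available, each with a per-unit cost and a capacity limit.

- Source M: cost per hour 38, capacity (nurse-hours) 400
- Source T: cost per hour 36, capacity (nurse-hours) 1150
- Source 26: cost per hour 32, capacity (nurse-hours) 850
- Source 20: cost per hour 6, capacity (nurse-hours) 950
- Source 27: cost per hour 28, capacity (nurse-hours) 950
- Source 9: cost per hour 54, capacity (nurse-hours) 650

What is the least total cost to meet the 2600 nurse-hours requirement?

Fill from the cheapest source first.
Take 950 from Source 20 at 6 — need 1650 more.
Take 950 from Source 27 at 28 — need 700 more.
Take 700 from Source 26 at 32 to finish.
Source T, Source M, Source 9: unused.
Cost = 950×6 + 950×28 + 700×32 = 54700.

54700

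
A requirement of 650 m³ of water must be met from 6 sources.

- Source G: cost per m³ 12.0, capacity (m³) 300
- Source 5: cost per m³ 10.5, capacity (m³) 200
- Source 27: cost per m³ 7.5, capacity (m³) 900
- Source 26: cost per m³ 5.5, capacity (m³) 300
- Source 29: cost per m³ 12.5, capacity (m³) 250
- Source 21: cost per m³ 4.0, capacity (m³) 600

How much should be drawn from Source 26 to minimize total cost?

Fill from the cheapest source first.
Take 600 from Source 21 at 4.0 — need 50 more.
Source 26 (5.5): take the remaining 50 — done.
Source 27, Source 5, Source G, Source 29: unused.

50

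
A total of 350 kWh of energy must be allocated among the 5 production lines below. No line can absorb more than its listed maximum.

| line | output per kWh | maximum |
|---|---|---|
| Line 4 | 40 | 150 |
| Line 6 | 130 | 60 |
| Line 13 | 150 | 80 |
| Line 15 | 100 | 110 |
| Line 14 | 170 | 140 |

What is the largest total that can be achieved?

Order the production lines by output per kWh: Line 14 170 > Line 13 150 > Line 6 130 > Line 15 100 > Line 4 40.
Line 14 takes 140 to reach its cap of 140 → 210 left.
Give Line 13 80 to hit its cap of 80 → 130 left.
Give Line 6 60 to hit its cap of 60 → 70 left.
Line 15: +70 (room for 110) → 70. Pool exhausted.
Total = 130×60 + 150×80 + 100×70 + 170×140 = 50600.

50600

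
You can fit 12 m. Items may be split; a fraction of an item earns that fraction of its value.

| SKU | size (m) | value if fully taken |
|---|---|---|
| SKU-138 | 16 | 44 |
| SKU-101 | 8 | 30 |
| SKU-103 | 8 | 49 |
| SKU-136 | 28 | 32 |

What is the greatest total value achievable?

Sort by value density: SKU-103 49/8≈6.12, SKU-101 30/8≈3.75, SKU-138 44/16≈2.75, SKU-136 32/28≈1.14.
All 8 m of SKU-103 fit (value 49) → 4 remain.
Fill the last 4 m with part of SKU-101: 4/8 of it earns 15.
Total value = 64.

64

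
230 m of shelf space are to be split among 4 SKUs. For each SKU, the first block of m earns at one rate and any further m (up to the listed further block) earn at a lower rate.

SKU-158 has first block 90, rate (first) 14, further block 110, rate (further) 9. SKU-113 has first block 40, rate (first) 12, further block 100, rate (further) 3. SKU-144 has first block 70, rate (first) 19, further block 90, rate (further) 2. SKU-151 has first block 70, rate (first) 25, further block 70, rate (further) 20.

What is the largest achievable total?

4760

Treat each block as its own option and order by rate: SKU-151/tier1 25 > SKU-151/tier2 20 > SKU-144/tier1 19 > SKU-158/tier1 14 > SKU-113/tier1 12 > SKU-158/tier2 9 > SKU-113/tier2 3 > SKU-144/tier2 2.
SKU-151 tier1 at 25: fill all 70 ; 160 left.
SKU-151 tier2 at 20: fill all 70 ; 90 left.
SKU-144 tier1 at 19: fill all 70 ; 20 left.
20 remain; put them into SKU-158 tier1 at 14.
Total = 25×70 + 20×70 + 19×70 + 14×20 = 4760.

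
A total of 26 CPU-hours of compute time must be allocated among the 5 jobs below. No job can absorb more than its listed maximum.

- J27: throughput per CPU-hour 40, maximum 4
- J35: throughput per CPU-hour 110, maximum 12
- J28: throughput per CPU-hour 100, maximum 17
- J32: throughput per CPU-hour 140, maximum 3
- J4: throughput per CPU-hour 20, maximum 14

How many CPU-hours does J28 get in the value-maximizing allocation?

Highest throughput per CPU-hour first: J32 140 > J35 110 > J28 100 > J27 40 > J4 20.
J32 takes 3 to reach its cap of 3 — 23 left.
J35: +12 to 12 (cap) — 11 left.
J28: +11 (room for 17) → 11. Pool exhausted.

11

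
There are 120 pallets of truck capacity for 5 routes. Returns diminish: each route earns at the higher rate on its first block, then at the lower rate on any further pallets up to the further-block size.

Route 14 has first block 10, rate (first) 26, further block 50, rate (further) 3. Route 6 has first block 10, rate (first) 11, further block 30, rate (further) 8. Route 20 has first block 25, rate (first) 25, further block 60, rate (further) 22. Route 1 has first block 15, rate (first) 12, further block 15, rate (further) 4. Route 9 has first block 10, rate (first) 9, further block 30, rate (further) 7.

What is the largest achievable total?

Order all 10 blocks by rate: Route 14/first 26 > Route 20/first 25 > Route 20/second 22 > Route 1/first 12 > Route 6/first 11 > Route 9/first 9 > Route 6/second 8 > Route 9/second 7 > Route 1/second 4 > Route 14/second 3.
Route 14 first at 26: fill all 10 → 110 left.
Route 20 first at 25: fill all 25 → 85 left.
Fill Route 20 second block (60 at 22) → 25 left.
Fill Route 1 first block (15 at 12) → 10 left.
Route 6 first at 11: fill all 10 → 0 left.
Total = 26×10 + 25×25 + 22×60 + 12×15 + 11×10 = 2495.

2495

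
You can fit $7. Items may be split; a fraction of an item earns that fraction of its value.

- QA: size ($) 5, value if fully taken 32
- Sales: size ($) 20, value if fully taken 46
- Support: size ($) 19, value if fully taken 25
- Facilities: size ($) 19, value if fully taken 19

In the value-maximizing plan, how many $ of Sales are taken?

Sort by value density: QA 32/5≈6.4, Sales 46/20≈2.3, Support 25/19≈1.32, Facilities 19/19≈1.
Take all of QA (5 $, value 32) — 2 $ left.
Only 2 $ remain; take 2/20 of Sales for value 46×2/20 = 4.6.

2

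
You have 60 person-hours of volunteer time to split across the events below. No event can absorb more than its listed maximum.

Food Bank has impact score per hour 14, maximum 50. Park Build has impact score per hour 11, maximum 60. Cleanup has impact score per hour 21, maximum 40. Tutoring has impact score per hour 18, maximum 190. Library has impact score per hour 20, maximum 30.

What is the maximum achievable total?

1240

Rank by impact score per hour: Cleanup 21 > Library 20 > Tutoring 18 > Food Bank 14 > Park Build 11.
Give Cleanup 40 to hit its cap of 40 → 20 left.
Library: +20 (room for 30) → 20. Pool exhausted.
Total = 21×40 + 20×20 = 1240.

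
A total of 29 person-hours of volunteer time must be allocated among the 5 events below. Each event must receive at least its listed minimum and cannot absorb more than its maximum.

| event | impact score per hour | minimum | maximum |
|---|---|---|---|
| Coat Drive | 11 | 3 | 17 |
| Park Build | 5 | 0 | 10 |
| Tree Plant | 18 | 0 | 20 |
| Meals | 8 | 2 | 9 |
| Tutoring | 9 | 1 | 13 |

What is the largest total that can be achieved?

Meeting every minimum uses 3+0+0+2+1 = 6 person-hours, leaving 23.
Rank by impact score per hour: Tree Plant 18 > Coat Drive 11 > Tutoring 9 > Meals 8 > Park Build 5.
Give Tree Plant 20 more to hit its cap of 20 → 3 left.
Coat Drive has room for 14 more but only 3 remain, so it gets 6.
Total = 11×6 + 18×20 + 8×2 + 9×1 = 451.

451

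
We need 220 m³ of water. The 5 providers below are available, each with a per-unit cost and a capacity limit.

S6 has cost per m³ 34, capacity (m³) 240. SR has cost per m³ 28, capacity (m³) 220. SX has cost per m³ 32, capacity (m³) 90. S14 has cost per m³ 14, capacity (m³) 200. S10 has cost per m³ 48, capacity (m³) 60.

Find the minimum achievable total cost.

Use providers in increasing cost order.
Take 200 from S14 at 14 → need 20 more.
SR (28): take the remaining 20 → done.
SX, S6, S10: unused.
Cost = 200×14 + 20×28 = 3360.

3360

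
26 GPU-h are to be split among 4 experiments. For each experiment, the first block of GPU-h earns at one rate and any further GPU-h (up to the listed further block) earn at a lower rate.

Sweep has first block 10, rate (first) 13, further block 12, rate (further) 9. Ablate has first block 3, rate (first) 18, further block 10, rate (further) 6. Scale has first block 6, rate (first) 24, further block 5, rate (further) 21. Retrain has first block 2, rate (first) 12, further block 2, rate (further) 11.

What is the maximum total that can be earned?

457

Treat each block as its own option and order by rate: Scale/first 24 > Scale/second 21 > Ablate/first 18 > Sweep/first 13 > Retrain/first 12 > Retrain/second 11 > Sweep/second 9 > Ablate/second 6.
Scale first at 24: fill all 6 → 20 left.
Scale/second (21): +5 → 15 left.
Ablate/first (18): +3 → 12 left.
Sweep first at 13: fill all 10 → 2 left.
Retrain first at 12: fill all 2 → 0 left.
Total = 24×6 + 21×5 + 18×3 + 13×10 + 12×2 = 457.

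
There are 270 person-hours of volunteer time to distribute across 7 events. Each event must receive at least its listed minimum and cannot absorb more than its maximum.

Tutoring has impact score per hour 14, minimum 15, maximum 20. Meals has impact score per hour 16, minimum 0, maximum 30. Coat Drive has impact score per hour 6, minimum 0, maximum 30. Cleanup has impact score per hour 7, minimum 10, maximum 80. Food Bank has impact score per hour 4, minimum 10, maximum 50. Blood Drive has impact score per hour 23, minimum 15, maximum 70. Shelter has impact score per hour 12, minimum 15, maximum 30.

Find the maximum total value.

Meeting every minimum uses 15+0+0+10+10+15+15 = 65 person-hours, leaving 205.
Rank by impact score per hour: Blood Drive 23 > Meals 16 > Tutoring 14 > Shelter 12 > Cleanup 7 > Coat Drive 6 > Food Bank 4.
Give Blood Drive 55 more to hit its cap of 70 → 150 left.
Meals takes 30 more to reach its cap of 30 → 120 left.
Give Tutoring 5 more to hit its cap of 20 → 115 left.
Shelter: +15 to 30 (cap) → 100 left.
Cleanup takes 70 more to reach its cap of 80 → 30 left.
Coat Drive: +30 to 30 (cap) → 0 left.
Total = 14×20 + 16×30 + 6×30 + 7×80 + 4×10 + 23×70 + 12×30 = 3510.

3510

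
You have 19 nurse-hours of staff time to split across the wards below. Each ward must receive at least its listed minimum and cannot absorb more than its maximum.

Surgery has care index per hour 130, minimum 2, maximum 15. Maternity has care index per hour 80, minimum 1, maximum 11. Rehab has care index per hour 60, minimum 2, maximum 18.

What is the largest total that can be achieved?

2230

Meeting every minimum uses 2+1+2 = 5 nurse-hours, leaving 14.
Highest care index per hour first: Surgery 130 > Maternity 80 > Rehab 60.
Surgery takes 13 more to reach its cap of 15 ; 1 left.
Maternity: +1 (room for 10) → 2. Pool exhausted.
Total = 130×15 + 80×2 + 60×2 = 2230.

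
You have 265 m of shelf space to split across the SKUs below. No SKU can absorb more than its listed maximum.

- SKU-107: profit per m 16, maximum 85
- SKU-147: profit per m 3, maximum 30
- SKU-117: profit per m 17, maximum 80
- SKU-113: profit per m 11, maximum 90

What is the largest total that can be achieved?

3740

Highest profit per m first: SKU-117 17 > SKU-107 16 > SKU-113 11 > SKU-147 3.
Give SKU-117 80 to hit its cap of 80 ; 185 left.
Give SKU-107 85 to hit its cap of 85 ; 100 left.
SKU-113 takes 90 to reach its cap of 90 ; 10 left.
SKU-147 has room for 30 but only 10 remain, so it gets 10.
Total = 16×85 + 3×10 + 17×80 + 11×90 = 3740.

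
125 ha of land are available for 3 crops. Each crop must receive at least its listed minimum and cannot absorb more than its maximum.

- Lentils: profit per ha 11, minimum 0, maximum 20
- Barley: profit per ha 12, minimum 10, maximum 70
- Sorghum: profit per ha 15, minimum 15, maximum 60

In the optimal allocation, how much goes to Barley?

Meeting every minimum uses 0+10+15 = 25 ha, leaving 100.
Rank by profit per ha: Sorghum 15 > Barley 12 > Lentils 11.
Sorghum: +45 to 60 (cap) → 55 left.
Barley: +55 (room for 60) → 65. Pool exhausted.

65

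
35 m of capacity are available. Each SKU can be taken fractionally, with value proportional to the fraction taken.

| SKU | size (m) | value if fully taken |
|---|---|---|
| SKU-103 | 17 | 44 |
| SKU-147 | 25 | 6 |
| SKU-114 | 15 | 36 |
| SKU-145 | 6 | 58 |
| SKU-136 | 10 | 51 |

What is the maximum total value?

Best value per unit of size first: SKU-145 58/6≈9.67, SKU-136 51/10≈5.1, SKU-103 44/17≈2.59, SKU-114 36/15≈2.4, SKU-147 6/25≈0.24.
SKU-145: take in full, 6 m for value 58 — 29 left.
SKU-136: take in full, 10 m for value 51 — 19 left.
SKU-103: take in full, 17 m for value 44 — 2 left.
Only 2 m remain; take 2/15 of SKU-114 for value 36×2/15 = 4.8.
Total value = 157.8.

157.8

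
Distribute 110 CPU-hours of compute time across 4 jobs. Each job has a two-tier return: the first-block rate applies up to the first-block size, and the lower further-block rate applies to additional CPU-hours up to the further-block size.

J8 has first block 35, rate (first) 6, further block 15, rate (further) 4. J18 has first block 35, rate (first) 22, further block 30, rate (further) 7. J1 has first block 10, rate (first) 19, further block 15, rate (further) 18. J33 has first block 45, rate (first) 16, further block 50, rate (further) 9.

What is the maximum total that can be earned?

1995

Treat each block as its own option and order by rate: J18/T1 22 > J1/T1 19 > J1/T2 18 > J33/T1 16 > J33/T2 9 > J18/T2 7 > J8/T1 6 > J8/T2 4.
Fill J18 T1 block (35 at 22) ; 75 left.
J1/T1 (19): +10 ; 65 left.
Fill J1 T2 block (15 at 18) ; 50 left.
Fill J33 T1 block (45 at 16) ; 5 left.
5 remain; put them into J33 T2 at 9.
Total = 22×35 + 19×10 + 18×15 + 16×45 + 9×5 = 1995.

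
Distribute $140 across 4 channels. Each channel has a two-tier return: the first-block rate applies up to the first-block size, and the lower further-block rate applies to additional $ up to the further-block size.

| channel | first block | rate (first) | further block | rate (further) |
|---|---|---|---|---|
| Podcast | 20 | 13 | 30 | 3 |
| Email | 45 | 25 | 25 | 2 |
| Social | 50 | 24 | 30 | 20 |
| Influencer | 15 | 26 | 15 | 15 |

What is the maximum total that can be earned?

3315

Order all 8 blocks by rate: Influencer/T1 26 > Email/T1 25 > Social/T1 24 > Social/T2 20 > Influencer/T2 15 > Podcast/T1 13 > Podcast/T2 3 > Email/T2 2.
Influencer T1 at 26: fill all 15 — 125 left.
Fill Email T1 block (45 at 25) — 80 left.
Fill Social T1 block (50 at 24) — 30 left.
Social T2 at 20: fill all 30 — 0 left.
Total = 26×15 + 25×45 + 24×50 + 20×30 = 3315.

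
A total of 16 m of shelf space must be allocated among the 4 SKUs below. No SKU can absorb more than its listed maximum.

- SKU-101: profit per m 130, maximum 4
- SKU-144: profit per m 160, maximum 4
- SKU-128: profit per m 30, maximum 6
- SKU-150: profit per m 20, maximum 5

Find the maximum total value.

Order the SKUs by profit per m: SKU-144 160 > SKU-101 130 > SKU-128 30 > SKU-150 20.
SKU-144: +4 to 4 (cap) ; 12 left.
SKU-101: +4 to 4 (cap) ; 8 left.
Give SKU-128 6 to hit its cap of 6 ; 2 left.
SKU-150 has room for 5 but only 2 remain, so it gets 2.
Total = 130×4 + 160×4 + 30×6 + 20×2 = 1380.

1380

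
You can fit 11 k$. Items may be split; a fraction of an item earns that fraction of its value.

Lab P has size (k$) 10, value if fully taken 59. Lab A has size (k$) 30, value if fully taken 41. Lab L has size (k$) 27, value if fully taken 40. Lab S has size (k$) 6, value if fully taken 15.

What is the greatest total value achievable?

61.5

Best value per unit of size first: Lab P 59/10≈5.9, Lab S 15/6≈2.5, Lab L 40/27≈1.48, Lab A 41/30≈1.37.
All 10 k$ of Lab P fit (value 59) → 1 remain.
Fill the last 1 k$ with part of Lab S: 1/6 of it earns 2.5.
Total value = 61.5.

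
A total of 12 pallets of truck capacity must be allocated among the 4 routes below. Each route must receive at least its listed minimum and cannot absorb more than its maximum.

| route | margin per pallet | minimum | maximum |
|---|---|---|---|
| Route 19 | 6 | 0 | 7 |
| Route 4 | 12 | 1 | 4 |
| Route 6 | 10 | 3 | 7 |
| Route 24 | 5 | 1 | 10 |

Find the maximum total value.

123

Meeting every minimum uses 0+1+3+1 = 5 pallets, leaving 7.
Rank by margin per pallet: Route 4 12 > Route 6 10 > Route 19 6 > Route 24 5.
Give Route 4 3 more to hit its cap of 4 — 4 left.
Route 6 takes 4 more to reach its cap of 7 — 0 left.
Total = 12×4 + 10×7 + 5×1 = 123.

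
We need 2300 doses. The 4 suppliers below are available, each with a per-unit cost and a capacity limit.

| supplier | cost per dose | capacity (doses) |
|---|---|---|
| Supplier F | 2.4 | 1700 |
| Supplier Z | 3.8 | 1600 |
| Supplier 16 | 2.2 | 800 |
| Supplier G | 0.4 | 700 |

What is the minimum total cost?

Use suppliers in increasing cost order.
Supplier G at 0.4: take all 700 doses → 1600 still needed.
Supplier 16 (2.2): use full 800 → 800 doses to go.
Supplier F (2.4): take the remaining 800 → done.
Supplier Z: unused.
Cost = 700×0.4 + 800×2.2 + 800×2.4 = 3960.

3960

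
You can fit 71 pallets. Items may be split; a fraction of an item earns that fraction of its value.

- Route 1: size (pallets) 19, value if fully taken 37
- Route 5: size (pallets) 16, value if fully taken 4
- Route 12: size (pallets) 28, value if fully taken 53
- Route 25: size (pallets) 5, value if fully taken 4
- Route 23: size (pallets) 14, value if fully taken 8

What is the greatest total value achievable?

103.25

Rank by value-to-size ratio: Route 1 37/19≈1.95, Route 12 53/28≈1.89, Route 25 4/5≈0.8, Route 23 8/14≈0.571, Route 5 4/16≈0.25.
All 19 pallets of Route 1 fit (value 37) → 52 remain.
Take all of Route 12 (28 pallets, value 53) → 24 pallets left.
Take all of Route 25 (5 pallets, value 4) → 19 pallets left.
Route 23: take in full, 14 pallets for value 8 → 5 left.
5 pallets left: a 5/16 share of Route 5 gives 4×5/16 = 1.25.
Total value = 103.25.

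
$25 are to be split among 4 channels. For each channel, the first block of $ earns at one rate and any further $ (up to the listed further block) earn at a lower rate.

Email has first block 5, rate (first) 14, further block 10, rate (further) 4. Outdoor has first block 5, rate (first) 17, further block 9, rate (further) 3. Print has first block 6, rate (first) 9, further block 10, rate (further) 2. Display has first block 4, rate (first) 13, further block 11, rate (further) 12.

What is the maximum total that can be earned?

Rank every tier by rate: Outdoor/T1 17 > Email/T1 14 > Display/T1 13 > Display/T2 12 > Print/T1 9 > Email/T2 4 > Outdoor/T2 3 > Print/T2 2.
Outdoor/T1 (17): +5 → 20 left.
Fill Email T1 block (5 at 14) → 15 left.
Display/T1 (13): +4 → 11 left.
Display T2 at 12: fill all 11 → 0 left.
Total = 17×5 + 14×5 + 13×4 + 12×11 = 339.

339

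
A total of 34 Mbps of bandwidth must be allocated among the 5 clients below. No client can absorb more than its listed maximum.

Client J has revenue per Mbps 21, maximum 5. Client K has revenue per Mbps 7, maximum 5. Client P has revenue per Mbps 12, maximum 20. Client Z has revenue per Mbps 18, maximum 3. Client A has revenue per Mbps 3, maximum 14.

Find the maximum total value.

Rank by revenue per Mbps: Client J 21 > Client Z 18 > Client P 12 > Client K 7 > Client A 3.
Client J: +5 to 5 (cap) — 29 left.
Give Client Z 3 to hit its cap of 3 — 26 left.
Client P takes 20 to reach its cap of 20 — 6 left.
Client K takes 5 to reach its cap of 5 — 1 left.
Client A: +1 (room for 14) → 1. Pool exhausted.
Total = 21×5 + 7×5 + 12×20 + 18×3 + 3×1 = 437.

437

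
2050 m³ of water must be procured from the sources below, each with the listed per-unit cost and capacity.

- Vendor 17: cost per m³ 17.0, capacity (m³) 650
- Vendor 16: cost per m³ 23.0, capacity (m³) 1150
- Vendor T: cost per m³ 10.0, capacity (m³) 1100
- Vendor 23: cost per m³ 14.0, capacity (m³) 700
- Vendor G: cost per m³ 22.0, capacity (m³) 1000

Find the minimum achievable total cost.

Fill from the cheapest source first.
Vendor T at 10.0: take all 1100 m³ ; 950 still needed.
Take 700 from Vendor 23 at 14.0 ; need 250 more.
Vendor 17 at 17.0: take 250 of its 650 ; requirement met.
Vendor G, Vendor 16: unused.
Cost = 1100×10.0 + 700×14.0 + 250×17.0 = 25050.

25050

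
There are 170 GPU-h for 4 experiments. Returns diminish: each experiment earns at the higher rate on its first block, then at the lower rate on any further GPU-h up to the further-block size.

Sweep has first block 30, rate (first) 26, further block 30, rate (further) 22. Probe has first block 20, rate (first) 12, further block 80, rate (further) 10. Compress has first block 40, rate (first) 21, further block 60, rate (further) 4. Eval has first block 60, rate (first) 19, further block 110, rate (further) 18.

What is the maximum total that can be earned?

Treat each block as its own option and order by rate: Sweep/first 26 > Sweep/second 22 > Compress/first 21 > Eval/first 19 > Eval/second 18 > Probe/first 12 > Probe/second 10 > Compress/second 4.
Fill Sweep first block (30 at 26) — 140 left.
Sweep second at 22: fill all 30 — 110 left.
Compress/first (21): +40 — 70 left.
Fill Eval first block (60 at 19) — 10 left.
Eval/second: +10 of 110 at 18; pool empty.
Total = 26×30 + 22×30 + 21×40 + 19×60 + 18×10 = 3600.

3600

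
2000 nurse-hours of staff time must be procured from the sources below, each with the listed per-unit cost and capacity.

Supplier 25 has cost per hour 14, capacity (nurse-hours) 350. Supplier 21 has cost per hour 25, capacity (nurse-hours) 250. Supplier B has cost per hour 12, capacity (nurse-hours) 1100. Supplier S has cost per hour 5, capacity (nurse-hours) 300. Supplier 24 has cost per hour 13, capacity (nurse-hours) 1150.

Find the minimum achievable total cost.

22500

Fill from the cheapest source first.
Take 300 from Supplier S at 5 ; need 1700 more.
Take 1100 from Supplier B at 12 ; need 600 more.
Take 600 from Supplier 24 at 13 to finish.
Supplier 25, Supplier 21: unused.
Cost = 300×5 + 1100×12 + 600×13 = 22500.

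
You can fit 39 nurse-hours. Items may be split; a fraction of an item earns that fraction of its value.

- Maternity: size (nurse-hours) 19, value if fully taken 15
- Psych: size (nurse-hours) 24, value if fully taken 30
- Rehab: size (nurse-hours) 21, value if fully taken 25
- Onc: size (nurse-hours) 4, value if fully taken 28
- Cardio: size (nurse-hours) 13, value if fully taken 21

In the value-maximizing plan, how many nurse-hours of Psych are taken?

Sort by value density: Onc 28/4≈7, Cardio 21/13≈1.62, Psych 30/24≈1.25, Rehab 25/21≈1.19, Maternity 15/19≈0.789.
Take all of Onc (4 nurse-hours, value 28) → 35 nurse-hours left.
All 13 nurse-hours of Cardio fit (value 21) → 22 remain.
Fill the last 22 nurse-hours with part of Psych: 22/24 of it earns 27.5.

22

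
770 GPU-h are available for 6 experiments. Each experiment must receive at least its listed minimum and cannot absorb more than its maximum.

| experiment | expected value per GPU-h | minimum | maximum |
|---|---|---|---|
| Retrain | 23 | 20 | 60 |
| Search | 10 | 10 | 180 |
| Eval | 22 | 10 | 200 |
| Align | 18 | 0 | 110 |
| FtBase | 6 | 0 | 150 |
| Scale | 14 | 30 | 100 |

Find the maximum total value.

Meeting every minimum uses 20+10+10+0+0+30 = 70 GPU-h, leaving 700.
Rank by expected value per GPU-h: Retrain 23 > Eval 22 > Align 18 > Scale 14 > Search 10 > FtBase 6.
Retrain: +40 to 60 (cap) — 660 left.
Give Eval 190 more to hit its cap of 200 — 470 left.
Align: +110 to 110 (cap) — 360 left.
Scale: +70 to 100 (cap) — 290 left.
Search: +170 to 180 (cap) — 120 left.
Only 120 left; FtBase takes them to reach 120.
Total = 23×60 + 10×180 + 22×200 + 18×110 + 6×120 + 14×100 = 11680.

11680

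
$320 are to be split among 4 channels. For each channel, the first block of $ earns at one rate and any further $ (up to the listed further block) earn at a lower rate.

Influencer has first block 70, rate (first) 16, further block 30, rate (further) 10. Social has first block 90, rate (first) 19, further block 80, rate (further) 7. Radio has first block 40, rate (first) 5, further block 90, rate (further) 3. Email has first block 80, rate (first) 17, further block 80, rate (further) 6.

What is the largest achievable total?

4840

Rank every tier by rate: Social/tier1 19 > Email/tier1 17 > Influencer/tier1 16 > Influencer/tier2 10 > Social/tier2 7 > Email/tier2 6 > Radio/tier1 5 > Radio/tier2 3.
Social/tier1 (19): +90 — 230 left.
Fill Email tier1 block (80 at 17) — 150 left.
Fill Influencer tier1 block (70 at 16) — 80 left.
Fill Influencer tier2 block (30 at 10) — 50 left.
Social tier2 at 7: only 50 left, fill 50.
Total = 19×90 + 17×80 + 16×70 + 10×30 + 7×50 = 4840.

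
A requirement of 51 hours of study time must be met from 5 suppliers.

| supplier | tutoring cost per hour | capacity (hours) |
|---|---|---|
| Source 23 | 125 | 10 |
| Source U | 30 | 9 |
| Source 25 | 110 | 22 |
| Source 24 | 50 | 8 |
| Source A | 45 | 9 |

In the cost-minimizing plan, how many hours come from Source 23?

3

Cheapest first:
Source U (30): use full 9 — 42 hours to go.
Source A at 45: take all 9 hours — 33 still needed.
Source 24 at 50: take all 8 hours — 25 still needed.
Take 22 from Source 25 at 110 — need 3 more.
Source 23 (125): take the remaining 3 — done.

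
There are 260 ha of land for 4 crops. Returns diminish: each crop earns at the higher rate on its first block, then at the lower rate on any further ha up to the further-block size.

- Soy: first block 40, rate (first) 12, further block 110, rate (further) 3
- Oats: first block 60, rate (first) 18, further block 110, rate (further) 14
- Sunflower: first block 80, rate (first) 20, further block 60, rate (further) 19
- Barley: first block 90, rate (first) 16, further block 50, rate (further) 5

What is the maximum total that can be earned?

4780

Treat each block as its own option and order by rate: Sunflower/tier1 20 > Sunflower/tier2 19 > Oats/tier1 18 > Barley/tier1 16 > Oats/tier2 14 > Soy/tier1 12 > Barley/tier2 5 > Soy/tier2 3.
Sunflower tier1 at 20: fill all 80 — 180 left.
Sunflower/tier2 (19): +60 — 120 left.
Oats/tier1 (18): +60 — 60 left.
Barley/tier1: +60 of 90 at 16; pool empty.
Total = 20×80 + 19×60 + 18×60 + 16×60 = 4780.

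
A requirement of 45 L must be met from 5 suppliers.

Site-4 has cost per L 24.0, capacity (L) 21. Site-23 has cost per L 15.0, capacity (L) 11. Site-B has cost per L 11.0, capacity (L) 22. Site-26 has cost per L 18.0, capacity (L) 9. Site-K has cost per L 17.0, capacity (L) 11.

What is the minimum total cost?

Fill from the cheapest supplier first.
Take 22 from Site-B at 11.0 — need 23 more.
Take 11 from Site-23 at 15.0 — need 12 more.
Site-K (17.0): use full 11 — 1 L to go.
Site-26 (18.0): take the remaining 1 — done.
Site-4: unused.
Cost = 22×11.0 + 11×15.0 + 11×17.0 + 1×18.0 = 612.

612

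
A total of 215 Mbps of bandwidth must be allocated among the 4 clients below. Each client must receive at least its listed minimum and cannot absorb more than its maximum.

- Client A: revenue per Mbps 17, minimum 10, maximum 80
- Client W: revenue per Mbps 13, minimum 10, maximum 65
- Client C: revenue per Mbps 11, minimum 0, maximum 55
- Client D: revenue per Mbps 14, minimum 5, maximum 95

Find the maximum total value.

3210

Meeting every minimum uses 10+10+0+5 = 25 Mbps, leaving 190.
Rank by revenue per Mbps: Client A 17 > Client D 14 > Client W 13 > Client C 11.
Client A takes 70 more to reach its cap of 80 ; 120 left.
Give Client D 90 more to hit its cap of 95 ; 30 left.
Client W: +30 (room for 55) → 40. Pool exhausted.
Total = 17×80 + 13×40 + 14×95 = 3210.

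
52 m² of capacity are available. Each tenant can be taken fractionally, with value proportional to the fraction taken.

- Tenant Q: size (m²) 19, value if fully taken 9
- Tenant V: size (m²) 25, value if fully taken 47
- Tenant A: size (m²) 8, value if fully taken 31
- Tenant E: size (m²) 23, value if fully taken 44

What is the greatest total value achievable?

114.48

Rank by value-to-size ratio: Tenant A 31/8≈3.88, Tenant E 44/23≈1.91, Tenant V 47/25≈1.88, Tenant Q 9/19≈0.474.
Take all of Tenant A (8 m², value 31) ; 44 m² left.
All 23 m² of Tenant E fit (value 44) ; 21 remain.
Fill the last 21 m² with part of Tenant V: 21/25 of it earns 39.48.
Total value = 114.48.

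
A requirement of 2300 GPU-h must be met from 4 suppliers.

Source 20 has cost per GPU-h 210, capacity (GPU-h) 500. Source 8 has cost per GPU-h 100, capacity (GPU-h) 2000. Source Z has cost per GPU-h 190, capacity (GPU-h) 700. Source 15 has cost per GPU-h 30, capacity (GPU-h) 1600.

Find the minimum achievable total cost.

Use suppliers in increasing cost order.
Source 15 at 30: take all 1600 GPU-h — 700 still needed.
Source 8 (100): take the remaining 700 — done.
Source Z, Source 20: unused.
Cost = 1600×30 + 700×100 = 118000.

118000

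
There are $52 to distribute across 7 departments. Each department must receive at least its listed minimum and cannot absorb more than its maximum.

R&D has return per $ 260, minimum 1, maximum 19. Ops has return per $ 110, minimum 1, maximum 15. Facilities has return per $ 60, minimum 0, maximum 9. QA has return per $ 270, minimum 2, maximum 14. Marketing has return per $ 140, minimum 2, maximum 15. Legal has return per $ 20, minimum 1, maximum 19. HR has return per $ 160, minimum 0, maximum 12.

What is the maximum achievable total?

Meeting every minimum uses 1+1+0+2+2+1+0 = 7 $, leaving 45.
Rank by return per $: QA 270 > R&D 260 > HR 160 > Marketing 140 > Ops 110 > Facilities 60 > Legal 20.
QA takes 12 more to reach its cap of 14 — 33 left.
Give R&D 18 more to hit its cap of 19 — 15 left.
HR takes 12 more to reach its cap of 12 — 3 left.
Marketing: +3 (room for 13) → 5. Pool exhausted.
Total = 260×19 + 110×1 + 270×14 + 140×5 + 20×1 + 160×12 = 11470.

11470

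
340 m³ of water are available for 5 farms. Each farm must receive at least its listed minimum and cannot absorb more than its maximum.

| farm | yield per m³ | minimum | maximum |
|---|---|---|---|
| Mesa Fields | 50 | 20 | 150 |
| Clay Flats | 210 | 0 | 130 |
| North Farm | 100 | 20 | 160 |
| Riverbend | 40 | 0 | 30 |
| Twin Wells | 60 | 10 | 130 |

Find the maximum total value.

46100

Meeting every minimum uses 20+0+20+0+10 = 50 m³, leaving 290.
Highest yield per m³ first: Clay Flats 210 > North Farm 100 > Twin Wells 60 > Mesa Fields 50 > Riverbend 40.
Give Clay Flats 130 more to hit its cap of 130 — 160 left.
North Farm takes 140 more to reach its cap of 160 — 20 left.
Twin Wells has room for 120 more but only 20 remain, so it gets 30.
Total = 50×20 + 210×130 + 100×160 + 60×30 = 46100.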